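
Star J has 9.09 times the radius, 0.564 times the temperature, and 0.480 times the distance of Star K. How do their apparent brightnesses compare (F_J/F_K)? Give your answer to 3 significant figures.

L_J/L_K = (R_J/R_K)²(T_J/T_K)⁴ = (9.09)² × (0.564)⁴ = 8.361.
F_J/F_K = (L_J/L_K)/(d_J/d_K)² = 8.361 / (0.480)² = 36.29.

36.3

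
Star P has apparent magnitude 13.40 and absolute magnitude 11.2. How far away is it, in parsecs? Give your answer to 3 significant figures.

27.5 pc

m − M = 5 log₁₀(d/10 pc)
13.40 − (11.2) = 2.20 = 5 log₁₀(d/10)
d = 10 × 10^(2.20/5) = 10 × 10^0.440 = 27.54 pc.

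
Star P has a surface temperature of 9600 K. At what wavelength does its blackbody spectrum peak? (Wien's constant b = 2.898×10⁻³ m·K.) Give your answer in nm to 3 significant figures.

302 nm

λ_max = b/T = 2.898×10⁻³ / 9600 = 3.02×10^-7 m = 301.9 nm.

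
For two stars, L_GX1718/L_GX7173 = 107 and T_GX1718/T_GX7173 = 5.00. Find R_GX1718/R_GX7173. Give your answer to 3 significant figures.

L ∝ R²T⁴ gives R ∝ √L / T², so
R_GX1718/R_GX7173 = √(107) / (5.00)² = 10.34 / 25.00 = 0.4138.

0.414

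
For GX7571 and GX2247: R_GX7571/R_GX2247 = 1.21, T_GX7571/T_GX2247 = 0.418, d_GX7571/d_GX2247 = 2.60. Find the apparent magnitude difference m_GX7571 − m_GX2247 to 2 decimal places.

L_GX7571/L_GX2247 = (1.21)²(0.418)⁴ = 0.04470.
F_GX7571/F_GX2247 = (L_GX7571/L_GX2247)/(d_GX7571/d_GX2247)² = 0.04470/6.760 = 0.006612.
m_GX7571 − m_GX2247 = −2.5 log₁₀(0.006612) = 5.45.

5.45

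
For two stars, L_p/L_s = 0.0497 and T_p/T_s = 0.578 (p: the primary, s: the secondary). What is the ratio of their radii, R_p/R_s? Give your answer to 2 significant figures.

L ∝ R²T⁴ gives R ∝ √L / T², so
R_p/R_s = √(0.0497) / (0.578)² = 0.2229 / 0.3341 = 0.6673.

0.67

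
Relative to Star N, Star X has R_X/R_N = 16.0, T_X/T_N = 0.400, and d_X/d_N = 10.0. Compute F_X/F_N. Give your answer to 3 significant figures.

0.0655

L_X/L_N = (R_X/R_N)²(T_X/T_N)⁴ = (16.0)² × (0.400)⁴ = 6.554.
F_X/F_N = (L_X/L_N)/(d_X/d_N)² = 6.554 / (10.0)² = 0.06554.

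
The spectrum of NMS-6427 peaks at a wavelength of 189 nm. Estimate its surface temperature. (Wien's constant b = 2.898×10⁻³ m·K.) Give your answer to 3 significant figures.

T = b/λ_max = 2.898×10⁻³ / (189×10⁻⁹) = 1.533×10^4 K.

1.53×10^4 K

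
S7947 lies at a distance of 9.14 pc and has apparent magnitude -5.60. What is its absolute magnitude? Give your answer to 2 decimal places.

-5.40

M = m − 5 log₁₀(d/10 pc) = -5.60 − 5 log₁₀(9.14/10)
  = -5.60 − 5 × -0.039 = -5.60 − -0.20 = -5.40.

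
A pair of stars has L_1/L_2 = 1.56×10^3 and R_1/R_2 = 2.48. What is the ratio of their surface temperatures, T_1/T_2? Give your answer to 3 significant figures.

3.99

L ∝ R²T⁴ gives T ∝ (L/R²)^(1/4), so
T_1/T_2 = (1.56×10^3 / 2.48²)^(1/4) = (253.6)^(1/4) = 3.991.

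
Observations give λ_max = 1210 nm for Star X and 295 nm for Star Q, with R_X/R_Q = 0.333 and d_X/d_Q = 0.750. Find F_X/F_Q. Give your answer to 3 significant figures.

Wien's law: T_X/T_Q = λ_Q/λ_X = 295/1210 = 0.2438.
L_X/L_Q = (R_X/R_Q)²(T_X/T_Q)⁴ = (0.333)²(0.2438)⁴ = 3.918×10^-4.
F_X/F_Q = (L_X/L_Q)/(d_X/d_Q)² = 3.918×10^-4/(0.750)² = 6.965×10^-4.

6.96×10^-4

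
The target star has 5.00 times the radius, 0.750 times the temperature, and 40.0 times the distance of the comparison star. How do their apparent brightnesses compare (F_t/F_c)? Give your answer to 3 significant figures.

0.00494

L_t/L_c = (R_t/R_c)²(T_t/T_c)⁴ = (5.00)² × (0.750)⁴ = 7.910.
F_t/F_c = (L_t/L_c)/(d_t/d_c)² = 7.910 / (40.0)² = 0.004944.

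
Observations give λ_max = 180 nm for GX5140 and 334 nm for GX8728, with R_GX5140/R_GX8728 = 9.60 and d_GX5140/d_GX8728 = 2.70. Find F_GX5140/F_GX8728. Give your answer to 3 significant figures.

Wien's law: T_GX5140/T_GX8728 = λ_GX8728/λ_GX5140 = 334/180 = 1.856.
L_GX5140/L_GX8728 = (R_GX5140/R_GX8728)²(T_GX5140/T_GX8728)⁴ = (9.60)²(1.856)⁴ = 1093.
F_GX5140/F_GX8728 = (L_GX5140/L_GX8728)/(d_GX5140/d_GX8728)² = 1093/(2.70)² = 149.9.

150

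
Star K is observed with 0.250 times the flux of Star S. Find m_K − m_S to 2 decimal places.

1.51

m_K − m_S = −2.5 log₁₀(F_K/F_S) = −2.5 log₁₀(0.250) = −2.5 × (-0.602) = 1.505.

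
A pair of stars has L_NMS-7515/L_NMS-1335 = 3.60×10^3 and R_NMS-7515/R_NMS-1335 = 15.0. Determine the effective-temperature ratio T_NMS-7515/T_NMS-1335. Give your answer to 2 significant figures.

2.0

L ∝ R²T⁴ gives T ∝ (L/R²)^(1/4), so
T_NMS-7515/T_NMS-1335 = (3.60×10^3 / 15.0²)^(1/4) = (16.00)^(1/4) = 2.000.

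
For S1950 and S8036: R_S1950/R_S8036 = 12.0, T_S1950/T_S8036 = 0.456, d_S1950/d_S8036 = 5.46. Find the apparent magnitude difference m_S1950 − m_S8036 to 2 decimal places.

L_S1950/L_S8036 = (12.0)²(0.456)⁴ = 6.226.
F_S1950/F_S8036 = (L_S1950/L_S8036)/(d_S1950/d_S8036)² = 6.226/29.81 = 0.2089.
m_S1950 − m_S8036 = −2.5 log₁₀(0.2089) = 1.70.

1.70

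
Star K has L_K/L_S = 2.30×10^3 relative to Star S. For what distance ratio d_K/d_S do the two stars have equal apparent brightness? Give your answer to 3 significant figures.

48.0

Equal flux requires L_K/d_K² = L_S/d_S², so d_K/d_S = √(L_K/L_S)
= √(2.30×10^3) = 47.96.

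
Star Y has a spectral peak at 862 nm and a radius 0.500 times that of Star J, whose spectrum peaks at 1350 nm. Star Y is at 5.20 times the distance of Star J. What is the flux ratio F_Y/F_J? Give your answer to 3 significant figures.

0.0556

Wien's law: T_Y/T_J = λ_J/λ_Y = 1350/862 = 1.566.
L_Y/L_J = (R_Y/R_J)²(T_Y/T_J)⁴ = (0.500)²(1.566)⁴ = 1.504.
F_Y/F_J = (L_Y/L_J)/(d_Y/d_J)² = 1.504/(5.20)² = 0.05562.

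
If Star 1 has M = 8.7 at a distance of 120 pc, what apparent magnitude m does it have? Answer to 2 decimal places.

m = M + 5 log₁₀(d/10 pc) = 8.7 + 5 log₁₀(120/10)
  = 8.7 + 5 × 1.079 = 8.7 + 5.40 = 14.10.

14.10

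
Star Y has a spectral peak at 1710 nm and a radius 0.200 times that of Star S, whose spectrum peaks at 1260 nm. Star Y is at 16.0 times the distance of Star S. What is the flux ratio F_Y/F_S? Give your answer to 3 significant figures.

Wien's law: T_Y/T_S = λ_S/λ_Y = 1260/1710 = 0.7368.
L_Y/L_S = (R_Y/R_S)²(T_Y/T_S)⁴ = (0.200)²(0.7368)⁴ = 0.01179.
F_Y/F_S = (L_Y/L_S)/(d_Y/d_S)² = 0.01179/(16.0)² = 4.606×10^-5.

4.61×10^-5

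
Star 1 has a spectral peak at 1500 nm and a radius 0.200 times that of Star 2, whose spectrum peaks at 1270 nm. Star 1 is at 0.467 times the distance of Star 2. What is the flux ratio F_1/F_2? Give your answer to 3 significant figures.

0.0942

Wien's law: T_1/T_2 = λ_2/λ_1 = 1270/1500 = 0.8467.
L_1/L_2 = (R_1/R_2)²(T_1/T_2)⁴ = (0.200)²(0.8467)⁴ = 0.02055.
F_1/F_2 = (L_1/L_2)/(d_1/d_2)² = 0.02055/(0.467)² = 0.09425.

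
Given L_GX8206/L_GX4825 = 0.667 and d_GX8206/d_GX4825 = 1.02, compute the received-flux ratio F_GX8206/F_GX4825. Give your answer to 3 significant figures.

0.641

F = L/(4πd²), so F_GX8206/F_GX4825 = (L_GX8206/L_GX4825) / (d_GX8206/d_GX4825)²
= 0.667 / (1.02)² = 0.667 / 1.040 = 0.6411.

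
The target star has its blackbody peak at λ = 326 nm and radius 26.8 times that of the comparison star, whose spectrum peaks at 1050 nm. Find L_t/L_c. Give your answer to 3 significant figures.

7.73×10^4

Wien's law gives T ∝ 1/λ_max, so T_t/T_c = λ_c/λ_t = 1050/326 = 3.221.
Then L ∝ R²T⁴ gives L_t/L_c = (26.8)² × (3.221)⁴ = 718.2 × 107.6 = 7.730×10^4.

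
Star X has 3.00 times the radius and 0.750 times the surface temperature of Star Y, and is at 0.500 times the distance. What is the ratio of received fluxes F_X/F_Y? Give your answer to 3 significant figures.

11.4

L_X/L_Y = (R_X/R_Y)²(T_X/T_Y)⁴ = (3.00)² × (0.750)⁴ = 2.848.
F_X/F_Y = (L_X/L_Y)/(d_X/d_Y)² = 2.848 / (0.500)² = 11.39.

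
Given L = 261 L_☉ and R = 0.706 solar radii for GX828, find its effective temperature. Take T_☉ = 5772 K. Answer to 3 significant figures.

T/T_☉ = (L/L_☉)^(1/4) / (R/R_☉)^(1/2)
T = 5772 × (261)^(1/4) / √(0.706) = 5772 × 4.019 / 0.8402 = 2.761×10^4 K.

2.76×10^4 K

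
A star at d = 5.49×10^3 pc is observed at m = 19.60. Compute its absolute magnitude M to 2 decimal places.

M = m − 5 log₁₀(d/10 pc) = 19.60 − 5 log₁₀(5.49×10^3/10)
  = 19.60 − 5 × 2.740 = 19.60 − 13.70 = 5.90.

5.90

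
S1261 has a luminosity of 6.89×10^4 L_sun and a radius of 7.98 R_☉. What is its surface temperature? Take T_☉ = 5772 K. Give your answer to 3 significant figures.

T/T_☉ = (L/L_☉)^(1/4) / (R/R_☉)^(1/2)
T = 5772 × (6.89×10^4)^(1/4) / √(7.98) = 5772 × 16.20 / 2.825 = 3.310×10^4 K.

3.31×10^4 K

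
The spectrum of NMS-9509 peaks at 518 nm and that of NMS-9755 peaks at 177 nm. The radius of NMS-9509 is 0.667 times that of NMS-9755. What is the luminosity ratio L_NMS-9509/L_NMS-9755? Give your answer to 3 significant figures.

0.00606

Wien's law gives T ∝ 1/λ_max, so T_NMS-9509/T_NMS-9755 = λ_NMS-9755/λ_NMS-9509 = 177/518 = 0.3417.
Then L ∝ R²T⁴ gives L_NMS-9509/L_NMS-9755 = (0.667)² × (0.3417)⁴ = 0.4449 × 0.01363 = 0.006065.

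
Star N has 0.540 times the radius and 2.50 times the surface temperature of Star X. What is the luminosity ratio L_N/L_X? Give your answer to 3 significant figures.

11.4

From the Stefan–Boltzmann law, L ∝ R²T⁴, so
L_N/L_X = (R_N/R_X)² (T_N/T_X)⁴ = (0.540)² × (2.50)⁴ = 0.2916 × 39.06 = 11.39.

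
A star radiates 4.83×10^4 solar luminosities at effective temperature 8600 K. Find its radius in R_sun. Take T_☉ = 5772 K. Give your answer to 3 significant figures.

R/R_☉ = √(L/L_☉) / (T/T_☉)² = √(4.83×10^4) / (1.490)²
       = 219.8 / 2.220 = 99.00.

99.0 R_sun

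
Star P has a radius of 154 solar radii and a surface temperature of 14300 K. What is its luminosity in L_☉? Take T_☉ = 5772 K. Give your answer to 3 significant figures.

8.93×10^5 L_☉

L/L_☉ = (R/R_☉)² (T/T_☉)⁴ = (154)² × (14300/5772)⁴
       = 2.372×10^4 × (2.477)⁴ = 2.372×10^4 × 37.67 = 8.935×10^5.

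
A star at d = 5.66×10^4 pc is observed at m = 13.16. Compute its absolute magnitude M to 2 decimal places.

-5.60

M = m − 5 log₁₀(d/10 pc) = 13.16 − 5 log₁₀(5.66×10^4/10)
  = 13.16 − 5 × 3.753 = 13.16 − 18.76 = -5.60.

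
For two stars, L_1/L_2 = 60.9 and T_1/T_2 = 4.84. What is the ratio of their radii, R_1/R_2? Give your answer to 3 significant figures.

L ∝ R²T⁴ gives R ∝ √L / T², so
R_1/R_2 = √(60.9) / (4.84)² = 7.804 / 23.43 = 0.3331.

0.333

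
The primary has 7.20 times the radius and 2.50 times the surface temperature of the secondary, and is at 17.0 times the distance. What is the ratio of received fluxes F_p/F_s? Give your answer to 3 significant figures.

L_p/L_s = (R_p/R_s)²(T_p/T_s)⁴ = (7.20)² × (2.50)⁴ = 2025.
F_p/F_s = (L_p/L_s)/(d_p/d_s)² = 2025 / (17.0)² = 7.007.

7.01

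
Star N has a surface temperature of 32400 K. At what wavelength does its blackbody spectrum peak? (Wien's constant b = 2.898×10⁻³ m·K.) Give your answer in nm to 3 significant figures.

89.4 nm

λ_max = b/T = 2.898×10⁻³ / 32400 = 8.94×10^-8 m = 89.44 nm.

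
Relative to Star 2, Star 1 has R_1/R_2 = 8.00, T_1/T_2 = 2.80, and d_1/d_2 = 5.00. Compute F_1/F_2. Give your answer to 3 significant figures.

157

L_1/L_2 = (R_1/R_2)²(T_1/T_2)⁴ = (8.00)² × (2.80)⁴ = 3934.
F_1/F_2 = (L_1/L_2)/(d_1/d_2)² = 3934 / (5.00)² = 157.4.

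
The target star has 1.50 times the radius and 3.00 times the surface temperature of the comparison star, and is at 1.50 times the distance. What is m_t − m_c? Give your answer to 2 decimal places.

-4.77

L_t/L_c = (1.50)²(3.00)⁴ = 182.2.
F_t/F_c = (L_t/L_c)/(d_t/d_c)² = 182.2/2.250 = 81.00.
m_t − m_c = −2.5 log₁₀(81.00) = -4.77.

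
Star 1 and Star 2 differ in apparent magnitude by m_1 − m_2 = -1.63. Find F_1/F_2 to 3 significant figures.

F_1/F_2 = 10^(−(m_1 − m_2)/2.5) = 10^(1.63/2.5) = 10^0.652 = 4.487.

4.49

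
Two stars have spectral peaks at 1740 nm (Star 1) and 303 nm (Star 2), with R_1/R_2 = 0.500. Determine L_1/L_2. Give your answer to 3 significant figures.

2.30×10^-4

Wien's law gives T ∝ 1/λ_max, so T_1/T_2 = λ_2/λ_1 = 303/1740 = 0.1741.
Then L ∝ R²T⁴ gives L_1/L_2 = (0.500)² × (0.1741)⁴ = 0.2500 × 9.195×10^-4 = 2.299×10^-4.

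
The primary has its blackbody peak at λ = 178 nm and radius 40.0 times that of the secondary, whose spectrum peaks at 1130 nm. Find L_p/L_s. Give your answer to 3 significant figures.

2.60×10^6

Wien's law gives T ∝ 1/λ_max, so T_p/T_s = λ_s/λ_p = 1130/178 = 6.348.
Then L ∝ R²T⁴ gives L_p/L_s = (40.0)² × (6.348)⁴ = 1600 × 1624 = 2.599×10^6.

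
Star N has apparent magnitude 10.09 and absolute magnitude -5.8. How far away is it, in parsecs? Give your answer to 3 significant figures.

1.51×10^4 pc

m − M = 5 log₁₀(d/10 pc)
10.09 − (-5.8) = 15.89 = 5 log₁₀(d/10)
d = 10 × 10^(15.89/5) = 10 × 10^3.178 = 1.507×10^4 pc.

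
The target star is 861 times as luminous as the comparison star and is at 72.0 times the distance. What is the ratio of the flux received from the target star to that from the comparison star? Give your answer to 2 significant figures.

0.17

F = L/(4πd²), so F_t/F_c = (L_t/L_c) / (d_t/d_c)²
= 861 / (72.0)² = 861 / 5184 = 0.1661.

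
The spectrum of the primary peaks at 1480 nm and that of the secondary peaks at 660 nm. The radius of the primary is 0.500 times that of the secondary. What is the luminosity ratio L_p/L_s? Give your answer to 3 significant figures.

0.00989

Wien's law gives T ∝ 1/λ_max, so T_p/T_s = λ_s/λ_p = 660/1480 = 0.4459.
Then L ∝ R²T⁴ gives L_p/L_s = (0.500)² × (0.4459)⁴ = 0.2500 × 0.03955 = 0.009887.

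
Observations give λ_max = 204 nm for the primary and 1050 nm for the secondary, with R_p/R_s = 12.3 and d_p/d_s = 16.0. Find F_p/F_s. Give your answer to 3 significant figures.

Wien's law: T_p/T_s = λ_s/λ_p = 1050/204 = 5.147.
L_p/L_s = (R_p/R_s)²(T_p/T_s)⁴ = (12.3)²(5.147)⁴ = 1.062×10^5.
F_p/F_s = (L_p/L_s)/(d_p/d_s)² = 1.062×10^5/(16.0)² = 414.8.

415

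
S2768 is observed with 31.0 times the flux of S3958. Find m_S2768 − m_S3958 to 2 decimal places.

-3.73

m_S2768 − m_S3958 = −2.5 log₁₀(F_S2768/F_S3958) = −2.5 log₁₀(31.0) = −2.5 × (1.491) = -3.728.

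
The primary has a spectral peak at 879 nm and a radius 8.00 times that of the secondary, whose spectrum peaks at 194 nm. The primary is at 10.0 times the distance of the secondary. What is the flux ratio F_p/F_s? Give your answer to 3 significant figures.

0.00152

Wien's law: T_p/T_s = λ_s/λ_p = 194/879 = 0.2207.
L_p/L_s = (R_p/R_s)²(T_p/T_s)⁴ = (8.00)²(0.2207)⁴ = 0.1519.
F_p/F_s = (L_p/L_s)/(d_p/d_s)² = 0.1519/(10.0)² = 0.001519.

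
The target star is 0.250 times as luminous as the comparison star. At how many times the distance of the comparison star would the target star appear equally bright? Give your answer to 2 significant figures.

Equal flux requires L_t/d_t² = L_c/d_c², so d_t/d_c = √(L_t/L_c)
= √(0.250) = 0.5000.

0.50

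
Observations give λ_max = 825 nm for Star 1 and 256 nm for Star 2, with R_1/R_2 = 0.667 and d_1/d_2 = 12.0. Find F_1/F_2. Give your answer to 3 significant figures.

2.86×10^-5

Wien's law: T_1/T_2 = λ_2/λ_1 = 256/825 = 0.3103.
L_1/L_2 = (R_1/R_2)²(T_1/T_2)⁴ = (0.667)²(0.3103)⁴ = 0.004125.
F_1/F_2 = (L_1/L_2)/(d_1/d_2)² = 0.004125/(12.0)² = 2.864×10^-5.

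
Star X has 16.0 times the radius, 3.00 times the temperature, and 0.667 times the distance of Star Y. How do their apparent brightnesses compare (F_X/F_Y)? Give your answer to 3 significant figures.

4.66×10^4

L_X/L_Y = (R_X/R_Y)²(T_X/T_Y)⁴ = (16.0)² × (3.00)⁴ = 2.074×10^4.
F_X/F_Y = (L_X/L_Y)/(d_X/d_Y)² = 2.074×10^4 / (0.667)² = 4.661×10^4.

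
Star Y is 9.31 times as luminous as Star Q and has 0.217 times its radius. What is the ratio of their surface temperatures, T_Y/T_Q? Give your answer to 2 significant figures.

3.7

L ∝ R²T⁴ gives T ∝ (L/R²)^(1/4), so
T_Y/T_Q = (9.31 / 0.217²)^(1/4) = (197.7)^(1/4) = 3.750.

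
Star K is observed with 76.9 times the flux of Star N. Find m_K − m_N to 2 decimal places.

-4.71

m_K − m_N = −2.5 log₁₀(F_K/F_N) = −2.5 log₁₀(76.9) = −2.5 × (1.886) = -4.715.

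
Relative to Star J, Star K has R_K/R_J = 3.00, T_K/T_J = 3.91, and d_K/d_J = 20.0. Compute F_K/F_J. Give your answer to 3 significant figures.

5.26

L_K/L_J = (R_K/R_J)²(T_K/T_J)⁴ = (3.00)² × (3.91)⁴ = 2104.
F_K/F_J = (L_K/L_J)/(d_K/d_J)² = 2104 / (20.0)² = 5.259.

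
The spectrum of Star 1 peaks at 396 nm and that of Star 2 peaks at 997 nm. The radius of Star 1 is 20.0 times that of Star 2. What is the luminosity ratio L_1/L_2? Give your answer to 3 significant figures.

1.61×10^4

Wien's law gives T ∝ 1/λ_max, so T_1/T_2 = λ_2/λ_1 = 997/396 = 2.518.
Then L ∝ R²T⁴ gives L_1/L_2 = (20.0)² × (2.518)⁴ = 400.0 × 40.18 = 1.607×10^4.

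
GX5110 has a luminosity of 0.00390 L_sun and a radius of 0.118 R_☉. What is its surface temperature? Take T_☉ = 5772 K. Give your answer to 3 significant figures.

T/T_☉ = (L/L_☉)^(1/4) / (R/R_☉)^(1/2)
T = 5772 × (0.00390)^(1/4) / √(0.118) = 5772 × 0.2499 / 0.3435 = 4199 K.

4.20×10^3 K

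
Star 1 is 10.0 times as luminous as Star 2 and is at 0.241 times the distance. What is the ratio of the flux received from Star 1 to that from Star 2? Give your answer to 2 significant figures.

F = L/(4πd²), so F_1/F_2 = (L_1/L_2) / (d_1/d_2)²
= 10.0 / (0.241)² = 10.0 / 0.05808 = 172.2.

1.7×10^2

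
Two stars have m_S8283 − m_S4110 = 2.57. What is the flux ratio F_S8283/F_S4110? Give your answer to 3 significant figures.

0.0938

F_S8283/F_S4110 = 10^(−(m_S8283 − m_S4110)/2.5) = 10^(-2.57/2.5) = 10^-1.028 = 0.09376.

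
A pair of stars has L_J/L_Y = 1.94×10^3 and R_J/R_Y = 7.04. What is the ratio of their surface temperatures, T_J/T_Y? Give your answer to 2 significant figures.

2.5

L ∝ R²T⁴ gives T ∝ (L/R²)^(1/4), so
T_J/T_Y = (1.94×10^3 / 7.04²)^(1/4) = (39.14)^(1/4) = 2.501.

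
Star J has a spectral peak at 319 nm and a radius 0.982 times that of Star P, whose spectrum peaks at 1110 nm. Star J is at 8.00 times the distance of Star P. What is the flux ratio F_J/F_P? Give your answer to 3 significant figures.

2.21

Wien's law: T_J/T_P = λ_P/λ_J = 1110/319 = 3.480.
L_J/L_P = (R_J/R_P)²(T_J/T_P)⁴ = (0.982)²(3.480)⁴ = 141.4.
F_J/F_P = (L_J/L_P)/(d_J/d_P)² = 141.4/(8.00)² = 2.209.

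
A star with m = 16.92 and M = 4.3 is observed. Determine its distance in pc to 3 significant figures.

3.34×10^3 pc

m − M = 5 log₁₀(d/10 pc)
16.92 − (4.3) = 12.62 = 5 log₁₀(d/10)
d = 10 × 10^(12.62/5) = 10 × 10^2.524 = 3342 pc.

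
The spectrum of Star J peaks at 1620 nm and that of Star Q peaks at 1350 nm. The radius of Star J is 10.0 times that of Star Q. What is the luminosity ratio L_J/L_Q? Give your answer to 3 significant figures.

Wien's law gives T ∝ 1/λ_max, so T_J/T_Q = λ_Q/λ_J = 1350/1620 = 0.8333.
Then L ∝ R²T⁴ gives L_J/L_Q = (10.0)² × (0.8333)⁴ = 100.0 × 0.4823 = 48.23.

48.2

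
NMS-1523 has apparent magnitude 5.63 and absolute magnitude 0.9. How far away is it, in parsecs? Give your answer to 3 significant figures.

88.3 pc

m − M = 5 log₁₀(d/10 pc)
5.63 − (0.9) = 4.73 = 5 log₁₀(d/10)
d = 10 × 10^(4.73/5) = 10 × 10^0.946 = 88.31 pc.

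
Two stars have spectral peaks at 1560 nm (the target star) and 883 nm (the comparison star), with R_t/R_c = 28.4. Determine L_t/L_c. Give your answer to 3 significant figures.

Wien's law gives T ∝ 1/λ_max, so T_t/T_c = λ_c/λ_t = 883/1560 = 0.5660.
Then L ∝ R²T⁴ gives L_t/L_c = (28.4)² × (0.5660)⁴ = 806.6 × 0.1026 = 82.79.

82.8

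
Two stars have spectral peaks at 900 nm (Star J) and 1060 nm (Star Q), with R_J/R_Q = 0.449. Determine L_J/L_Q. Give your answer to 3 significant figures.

Wien's law gives T ∝ 1/λ_max, so T_J/T_Q = λ_Q/λ_J = 1060/900 = 1.178.
Then L ∝ R²T⁴ gives L_J/L_Q = (0.449)² × (1.178)⁴ = 0.2016 × 1.924 = 0.3879.

0.388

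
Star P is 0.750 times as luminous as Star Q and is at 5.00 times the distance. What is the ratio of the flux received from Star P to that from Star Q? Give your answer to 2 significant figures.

0.030

F = L/(4πd²), so F_P/F_Q = (L_P/L_Q) / (d_P/d_Q)²
= 0.750 / (5.00)² = 0.750 / 25.00 = 0.03000.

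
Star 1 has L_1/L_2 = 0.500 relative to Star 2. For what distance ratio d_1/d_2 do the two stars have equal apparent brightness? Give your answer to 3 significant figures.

Equal flux requires L_1/d_1² = L_2/d_2², so d_1/d_2 = √(L_1/L_2)
= √(0.500) = 0.7071.

0.707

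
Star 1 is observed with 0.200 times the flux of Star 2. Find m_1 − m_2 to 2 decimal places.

m_1 − m_2 = −2.5 log₁₀(F_1/F_2) = −2.5 log₁₀(0.200) = −2.5 × (-0.699) = 1.747.

1.75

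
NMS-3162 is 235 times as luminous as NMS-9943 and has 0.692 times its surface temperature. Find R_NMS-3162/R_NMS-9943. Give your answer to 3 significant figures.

32.0

L ∝ R²T⁴ gives R ∝ √L / T², so
R_NMS-3162/R_NMS-9943 = √(235) / (0.692)² = 15.33 / 0.4789 = 32.01.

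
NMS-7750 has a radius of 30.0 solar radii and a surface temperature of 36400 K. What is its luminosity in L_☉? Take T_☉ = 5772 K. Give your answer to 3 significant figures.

L/L_☉ = (R/R_☉)² (T/T_☉)⁴ = (30.0)² × (36400/5772)⁴
       = 900.0 × (6.306)⁴ = 900.0 × 1582 = 1.423×10^6.

1.42×10^6 L_☉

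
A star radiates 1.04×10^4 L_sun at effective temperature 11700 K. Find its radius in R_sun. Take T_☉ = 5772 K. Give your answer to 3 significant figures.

R/R_☉ = √(L/L_☉) / (T/T_☉)² = √(1.04×10^4) / (2.027)²
       = 102.0 / 4.109 = 24.82.

24.8 R_sun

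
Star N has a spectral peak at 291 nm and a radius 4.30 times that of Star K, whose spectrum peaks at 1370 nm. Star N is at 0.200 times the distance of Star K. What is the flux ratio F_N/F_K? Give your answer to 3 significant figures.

2.27×10^5

Wien's law: T_N/T_K = λ_K/λ_N = 1370/291 = 4.708.
L_N/L_K = (R_N/R_K)²(T_N/T_K)⁴ = (4.30)²(4.708)⁴ = 9083.
F_N/F_K = (L_N/L_K)/(d_N/d_K)² = 9083/(0.200)² = 2.271×10^5.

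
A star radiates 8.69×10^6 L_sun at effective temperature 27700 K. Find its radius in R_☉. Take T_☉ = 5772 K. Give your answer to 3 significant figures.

R/R_☉ = √(L/L_☉) / (T/T_☉)² = √(8.69×10^6) / (4.799)²
       = 2948 / 23.03 = 128.0.

128 R_☉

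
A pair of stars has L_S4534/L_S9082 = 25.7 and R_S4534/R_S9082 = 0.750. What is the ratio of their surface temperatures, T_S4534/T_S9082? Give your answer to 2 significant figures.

L ∝ R²T⁴ gives T ∝ (L/R²)^(1/4), so
T_S4534/T_S9082 = (25.7 / 0.750²)^(1/4) = (45.69)^(1/4) = 2.600.

2.6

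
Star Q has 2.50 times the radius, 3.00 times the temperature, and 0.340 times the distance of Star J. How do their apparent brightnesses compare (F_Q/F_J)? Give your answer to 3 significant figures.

L_Q/L_J = (R_Q/R_J)²(T_Q/T_J)⁴ = (2.50)² × (3.00)⁴ = 506.2.
F_Q/F_J = (L_Q/L_J)/(d_Q/d_J)² = 506.2 / (0.340)² = 4379.

4.38×10^3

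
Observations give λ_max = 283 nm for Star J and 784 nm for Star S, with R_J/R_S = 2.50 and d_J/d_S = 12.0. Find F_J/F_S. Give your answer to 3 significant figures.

2.56

Wien's law: T_J/T_S = λ_S/λ_J = 784/283 = 2.770.
L_J/L_S = (R_J/R_S)²(T_J/T_S)⁴ = (2.50)²(2.770)⁴ = 368.1.
F_J/F_S = (L_J/L_S)/(d_J/d_S)² = 368.1/(12.0)² = 2.556.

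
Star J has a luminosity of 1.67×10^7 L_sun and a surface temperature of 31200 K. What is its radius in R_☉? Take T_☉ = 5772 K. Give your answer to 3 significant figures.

140 R_☉

R/R_☉ = √(L/L_☉) / (T/T_☉)² = √(1.67×10^7) / (5.405)²
       = 4087 / 29.22 = 139.9.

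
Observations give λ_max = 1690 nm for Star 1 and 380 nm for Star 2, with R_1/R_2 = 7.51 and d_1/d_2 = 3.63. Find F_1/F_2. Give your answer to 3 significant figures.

0.0109

Wien's law: T_1/T_2 = λ_2/λ_1 = 380/1690 = 0.2249.
L_1/L_2 = (R_1/R_2)²(T_1/T_2)⁴ = (7.51)²(0.2249)⁴ = 0.1442.
F_1/F_2 = (L_1/L_2)/(d_1/d_2)² = 0.1442/(3.63)² = 0.01094.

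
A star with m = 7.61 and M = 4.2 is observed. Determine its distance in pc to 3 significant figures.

m − M = 5 log₁₀(d/10 pc)
7.61 − (4.2) = 3.41 = 5 log₁₀(d/10)
d = 10 × 10^(3.41/5) = 10 × 10^0.682 = 48.08 pc.

48.1 pc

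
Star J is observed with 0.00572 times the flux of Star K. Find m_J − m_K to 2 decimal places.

m_J − m_K = −2.5 log₁₀(F_J/F_K) = −2.5 log₁₀(0.00572) = −2.5 × (-2.243) = 5.607.

5.61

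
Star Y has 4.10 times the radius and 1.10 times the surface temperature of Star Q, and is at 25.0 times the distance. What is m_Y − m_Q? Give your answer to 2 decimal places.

L_Y/L_Q = (4.10)²(1.10)⁴ = 24.61.
F_Y/F_Q = (L_Y/L_Q)/(d_Y/d_Q)² = 24.61/625.0 = 0.03938.
m_Y − m_Q = −2.5 log₁₀(0.03938) = 3.51.

3.51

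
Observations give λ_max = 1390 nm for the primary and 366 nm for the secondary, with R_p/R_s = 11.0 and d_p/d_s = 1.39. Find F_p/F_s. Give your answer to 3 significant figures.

Wien's law: T_p/T_s = λ_s/λ_p = 366/1390 = 0.2633.
L_p/L_s = (R_p/R_s)²(T_p/T_s)⁴ = (11.0)²(0.2633)⁴ = 0.5816.
F_p/F_s = (L_p/L_s)/(d_p/d_s)² = 0.5816/(1.39)² = 0.3010.

0.301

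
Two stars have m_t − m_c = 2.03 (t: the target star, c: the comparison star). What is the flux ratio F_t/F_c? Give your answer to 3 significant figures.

0.154

F_t/F_c = 10^(−(m_t − m_c)/2.5) = 10^(-2.03/2.5) = 10^-0.812 = 0.1542.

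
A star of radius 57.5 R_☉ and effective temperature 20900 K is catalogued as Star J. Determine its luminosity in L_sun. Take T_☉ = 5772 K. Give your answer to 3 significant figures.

L/L_☉ = (R/R_☉)² (T/T_☉)⁴ = (57.5)² × (20900/5772)⁴
       = 3306 × (3.621)⁴ = 3306 × 171.9 = 5.683×10^5.

5.68×10^5 L_sun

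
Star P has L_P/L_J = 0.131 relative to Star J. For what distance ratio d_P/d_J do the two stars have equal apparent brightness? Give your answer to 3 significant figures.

Equal flux requires L_P/d_P² = L_J/d_J², so d_P/d_J = √(L_P/L_J)
= √(0.131) = 0.3619.

0.362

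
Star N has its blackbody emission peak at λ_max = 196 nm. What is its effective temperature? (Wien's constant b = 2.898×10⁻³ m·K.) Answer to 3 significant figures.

1.48×10^4 K

T = b/λ_max = 2.898×10⁻³ / (196×10⁻⁹) = 1.479×10^4 K.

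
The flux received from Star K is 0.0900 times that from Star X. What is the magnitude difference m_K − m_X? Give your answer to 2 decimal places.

2.61

m_K − m_X = −2.5 log₁₀(F_K/F_X) = −2.5 log₁₀(0.0900) = −2.5 × (-1.046) = 2.614.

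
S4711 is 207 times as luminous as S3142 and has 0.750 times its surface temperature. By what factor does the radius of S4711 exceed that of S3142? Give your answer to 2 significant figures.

26

L ∝ R²T⁴ gives R ∝ √L / T², so
R_S4711/R_S3142 = √(207) / (0.750)² = 14.39 / 0.5625 = 25.58.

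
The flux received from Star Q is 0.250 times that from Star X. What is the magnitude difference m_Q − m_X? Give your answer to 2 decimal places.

m_Q − m_X = −2.5 log₁₀(F_Q/F_X) = −2.5 log₁₀(0.250) = −2.5 × (-0.602) = 1.505.

1.51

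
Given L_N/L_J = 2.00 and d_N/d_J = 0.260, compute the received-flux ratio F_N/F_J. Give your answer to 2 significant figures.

30

F = L/(4πd²), so F_N/F_J = (L_N/L_J) / (d_N/d_J)²
= 2.00 / (0.260)² = 2.00 / 0.06760 = 29.59.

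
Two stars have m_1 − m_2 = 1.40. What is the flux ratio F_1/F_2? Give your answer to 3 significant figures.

0.275

F_1/F_2 = 10^(−(m_1 − m_2)/2.5) = 10^(-1.40/2.5) = 10^-0.560 = 0.2754.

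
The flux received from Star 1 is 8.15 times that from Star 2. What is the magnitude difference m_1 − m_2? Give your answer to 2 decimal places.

-2.28

m_1 − m_2 = −2.5 log₁₀(F_1/F_2) = −2.5 log₁₀(8.15) = −2.5 × (0.911) = -2.278.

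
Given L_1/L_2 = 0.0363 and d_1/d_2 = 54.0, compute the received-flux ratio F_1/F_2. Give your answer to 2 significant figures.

F = L/(4πd²), so F_1/F_2 = (L_1/L_2) / (d_1/d_2)²
= 0.0363 / (54.0)² = 0.0363 / 2916 = 1.245×10^-5.

1.2×10^-5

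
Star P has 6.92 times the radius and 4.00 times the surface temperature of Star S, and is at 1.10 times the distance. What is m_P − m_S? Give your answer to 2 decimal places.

L_P/L_S = (6.92)²(4.00)⁴ = 1.226×10^4.
F_P/F_S = (L_P/L_S)/(d_P/d_S)² = 1.226×10^4/1.210 = 1.013×10^4.
m_P − m_S = −2.5 log₁₀(1.013×10^4) = -10.01.

-10.01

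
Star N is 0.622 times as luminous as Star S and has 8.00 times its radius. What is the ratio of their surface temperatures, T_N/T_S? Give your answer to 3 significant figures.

L ∝ R²T⁴ gives T ∝ (L/R²)^(1/4), so
T_N/T_S = (0.622 / 8.00²)^(1/4) = (0.009719)^(1/4) = 0.3140.

0.314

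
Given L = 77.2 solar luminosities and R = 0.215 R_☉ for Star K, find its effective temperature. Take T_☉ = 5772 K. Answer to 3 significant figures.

T/T_☉ = (L/L_☉)^(1/4) / (R/R_☉)^(1/2)
T = 5772 × (77.2)^(1/4) / √(0.215) = 5772 × 2.964 / 0.4637 = 3.690×10^4 K.

3.69×10^4 K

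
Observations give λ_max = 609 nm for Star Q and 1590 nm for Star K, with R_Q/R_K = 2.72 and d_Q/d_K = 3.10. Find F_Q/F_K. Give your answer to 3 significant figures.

Wien's law: T_Q/T_K = λ_K/λ_Q = 1590/609 = 2.611.
L_Q/L_K = (R_Q/R_K)²(T_Q/T_K)⁴ = (2.72)²(2.611)⁴ = 343.8.
F_Q/F_K = (L_Q/L_K)/(d_Q/d_K)² = 343.8/(3.10)² = 35.77.

35.8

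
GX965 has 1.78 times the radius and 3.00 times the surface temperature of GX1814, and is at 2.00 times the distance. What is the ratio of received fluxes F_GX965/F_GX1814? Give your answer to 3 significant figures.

L_GX965/L_GX1814 = (R_GX965/R_GX1814)²(T_GX965/T_GX1814)⁴ = (1.78)² × (3.00)⁴ = 256.6.
F_GX965/F_GX1814 = (L_GX965/L_GX1814)/(d_GX965/d_GX1814)² = 256.6 / (2.00)² = 64.16.

64.2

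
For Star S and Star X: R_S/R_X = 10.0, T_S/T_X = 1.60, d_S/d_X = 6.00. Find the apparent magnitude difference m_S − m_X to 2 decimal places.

-3.15

L_S/L_X = (10.0)²(1.60)⁴ = 655.4.
F_S/F_X = (L_S/L_X)/(d_S/d_X)² = 655.4/36.00 = 18.20.
m_S − m_X = −2.5 log₁₀(18.20) = -3.15.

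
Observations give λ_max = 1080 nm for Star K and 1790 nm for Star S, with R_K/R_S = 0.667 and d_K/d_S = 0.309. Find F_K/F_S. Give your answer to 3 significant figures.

Wien's law: T_K/T_S = λ_S/λ_K = 1790/1080 = 1.657.
L_K/L_S = (R_K/R_S)²(T_K/T_S)⁴ = (0.667)²(1.657)⁴ = 3.357.
F_K/F_S = (L_K/L_S)/(d_K/d_S)² = 3.357/(0.309)² = 35.16.

35.2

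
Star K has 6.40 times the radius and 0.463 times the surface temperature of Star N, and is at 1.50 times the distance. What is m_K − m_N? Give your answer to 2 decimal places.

0.19

L_K/L_N = (6.40)²(0.463)⁴ = 1.882.
F_K/F_N = (L_K/L_N)/(d_K/d_N)² = 1.882/2.250 = 0.8366.
m_K − m_N = −2.5 log₁₀(0.8366) = 0.19.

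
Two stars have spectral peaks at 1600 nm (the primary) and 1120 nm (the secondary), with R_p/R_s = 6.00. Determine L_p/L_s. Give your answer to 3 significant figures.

8.64

Wien's law gives T ∝ 1/λ_max, so T_p/T_s = λ_s/λ_p = 1120/1600 = 0.7000.
Then L ∝ R²T⁴ gives L_p/L_s = (6.00)² × (0.7000)⁴ = 36.00 × 0.2401 = 8.644.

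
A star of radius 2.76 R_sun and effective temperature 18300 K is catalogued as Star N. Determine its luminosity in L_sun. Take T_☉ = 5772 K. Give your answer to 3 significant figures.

L/L_☉ = (R/R_☉)² (T/T_☉)⁴ = (2.76)² × (18300/5772)⁴
       = 7.618 × (3.170)⁴ = 7.618 × 101.0 = 769.7.

770 L_sun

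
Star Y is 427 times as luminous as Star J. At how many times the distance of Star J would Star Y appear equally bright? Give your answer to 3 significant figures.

Equal flux requires L_Y/d_Y² = L_J/d_J², so d_Y/d_J = √(L_Y/L_J)
= √(427) = 20.66.

20.7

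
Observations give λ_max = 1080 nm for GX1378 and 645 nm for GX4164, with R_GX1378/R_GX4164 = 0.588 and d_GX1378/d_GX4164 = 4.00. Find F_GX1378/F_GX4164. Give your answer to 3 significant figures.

Wien's law: T_GX1378/T_GX4164 = λ_GX4164/λ_GX1378 = 645/1080 = 0.5972.
L_GX1378/L_GX4164 = (R_GX1378/R_GX4164)²(T_GX1378/T_GX4164)⁴ = (0.588)²(0.5972)⁴ = 0.04398.
F_GX1378/F_GX4164 = (L_GX1378/L_GX4164)/(d_GX1378/d_GX4164)² = 0.04398/(4.00)² = 0.002749.

0.00275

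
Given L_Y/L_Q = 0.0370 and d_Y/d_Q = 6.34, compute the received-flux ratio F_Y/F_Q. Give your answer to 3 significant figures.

9.20×10^-4

F = L/(4πd²), so F_Y/F_Q = (L_Y/L_Q) / (d_Y/d_Q)²
= 0.0370 / (6.34)² = 0.0370 / 40.20 = 9.205×10^-4.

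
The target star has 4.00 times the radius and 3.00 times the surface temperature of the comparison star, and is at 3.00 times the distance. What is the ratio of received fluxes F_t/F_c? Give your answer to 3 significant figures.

L_t/L_c = (R_t/R_c)²(T_t/T_c)⁴ = (4.00)² × (3.00)⁴ = 1296.
F_t/F_c = (L_t/L_c)/(d_t/d_c)² = 1296 / (3.00)² = 144.0.

144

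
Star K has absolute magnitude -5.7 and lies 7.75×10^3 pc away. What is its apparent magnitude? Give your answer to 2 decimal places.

m = M + 5 log₁₀(d/10 pc) = -5.7 + 5 log₁₀(7.75×10^3/10)
  = -5.7 + 5 × 2.889 = -5.7 + 14.45 = 8.75.

8.75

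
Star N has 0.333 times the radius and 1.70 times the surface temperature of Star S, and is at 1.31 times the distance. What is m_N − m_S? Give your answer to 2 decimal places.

L_N/L_S = (0.333)²(1.70)⁴ = 0.9262.
F_N/F_S = (L_N/L_S)/(d_N/d_S)² = 0.9262/1.716 = 0.5397.
m_N − m_S = −2.5 log₁₀(0.5397) = 0.67.

0.67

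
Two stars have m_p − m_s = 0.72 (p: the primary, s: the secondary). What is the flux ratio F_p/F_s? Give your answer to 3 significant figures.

0.515

F_p/F_s = 10^(−(m_p − m_s)/2.5) = 10^(-0.72/2.5) = 10^-0.288 = 0.5152.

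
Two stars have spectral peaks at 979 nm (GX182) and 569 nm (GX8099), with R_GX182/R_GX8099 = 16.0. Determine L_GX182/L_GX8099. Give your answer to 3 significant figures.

29.2

Wien's law gives T ∝ 1/λ_max, so T_GX182/T_GX8099 = λ_GX8099/λ_GX182 = 569/979 = 0.5812.
Then L ∝ R²T⁴ gives L_GX182/L_GX8099 = (16.0)² × (0.5812)⁴ = 256.0 × 0.1141 = 29.21.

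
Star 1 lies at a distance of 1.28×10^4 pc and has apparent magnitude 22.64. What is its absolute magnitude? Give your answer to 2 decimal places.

7.10

M = m − 5 log₁₀(d/10 pc) = 22.64 − 5 log₁₀(1.28×10^4/10)
  = 22.64 − 5 × 3.107 = 22.64 − 15.54 = 7.10.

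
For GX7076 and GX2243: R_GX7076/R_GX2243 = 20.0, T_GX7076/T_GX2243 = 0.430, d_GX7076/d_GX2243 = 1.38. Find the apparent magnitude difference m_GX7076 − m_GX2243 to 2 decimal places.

L_GX7076/L_GX2243 = (20.0)²(0.430)⁴ = 13.68.
F_GX7076/F_GX2243 = (L_GX7076/L_GX2243)/(d_GX7076/d_GX2243)² = 13.68/1.904 = 7.181.
m_GX7076 − m_GX2243 = −2.5 log₁₀(7.181) = -2.14.

-2.14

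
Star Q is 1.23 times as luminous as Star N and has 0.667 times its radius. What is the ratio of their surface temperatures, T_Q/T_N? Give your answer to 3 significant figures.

L ∝ R²T⁴ gives T ∝ (L/R²)^(1/4), so
T_Q/T_N = (1.23 / 0.667²)^(1/4) = (2.765)^(1/4) = 1.289.

1.29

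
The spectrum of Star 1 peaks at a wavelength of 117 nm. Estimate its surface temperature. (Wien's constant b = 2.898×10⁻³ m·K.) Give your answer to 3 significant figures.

T = b/λ_max = 2.898×10⁻³ / (117×10⁻⁹) = 2.477×10^4 K.

2.48×10^4 K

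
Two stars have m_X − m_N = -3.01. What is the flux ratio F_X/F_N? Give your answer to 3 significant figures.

16.0

F_X/F_N = 10^(−(m_X − m_N)/2.5) = 10^(3.01/2.5) = 10^1.204 = 16.00.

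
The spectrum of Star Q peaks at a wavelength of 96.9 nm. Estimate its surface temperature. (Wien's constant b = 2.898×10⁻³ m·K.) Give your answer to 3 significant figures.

T = b/λ_max = 2.898×10⁻³ / (96.9×10⁻⁹) = 2.991×10^4 K.

2.99×10^4 K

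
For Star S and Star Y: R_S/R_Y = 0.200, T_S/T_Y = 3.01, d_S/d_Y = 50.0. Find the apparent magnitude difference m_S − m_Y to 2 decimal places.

L_S/L_Y = (0.200)²(3.01)⁴ = 3.283.
F_S/F_Y = (L_S/L_Y)/(d_S/d_Y)² = 3.283/2500 = 0.001313.
m_S − m_Y = −2.5 log₁₀(0.001313) = 7.20.

7.20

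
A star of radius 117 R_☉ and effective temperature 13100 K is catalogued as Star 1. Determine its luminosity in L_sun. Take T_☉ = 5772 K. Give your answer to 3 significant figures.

L/L_☉ = (R/R_☉)² (T/T_☉)⁴ = (117)² × (13100/5772)⁴
       = 1.369×10^4 × (2.270)⁴ = 1.369×10^4 × 26.53 = 3.632×10^5.

3.63×10^5 L_sun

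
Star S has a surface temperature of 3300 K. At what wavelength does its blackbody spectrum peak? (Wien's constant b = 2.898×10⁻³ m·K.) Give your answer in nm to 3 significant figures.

λ_max = b/T = 2.898×10⁻³ / 3300 = 8.78×10^-7 m = 878.2 nm.

878 nm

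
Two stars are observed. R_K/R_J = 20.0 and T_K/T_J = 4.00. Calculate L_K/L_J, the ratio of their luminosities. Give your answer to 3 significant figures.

From the Stefan–Boltzmann law, L ∝ R²T⁴, so
L_K/L_J = (R_K/R_J)² (T_K/T_J)⁴ = (20.0)² × (4.00)⁴ = 400.0 × 256.0 = 1.024×10^5.

1.02×10^5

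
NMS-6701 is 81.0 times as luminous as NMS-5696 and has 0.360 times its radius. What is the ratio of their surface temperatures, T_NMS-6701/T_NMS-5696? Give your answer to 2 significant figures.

L ∝ R²T⁴ gives T ∝ (L/R²)^(1/4), so
T_NMS-6701/T_NMS-5696 = (81.0 / 0.360²)^(1/4) = (625.0)^(1/4) = 5.000.

5.0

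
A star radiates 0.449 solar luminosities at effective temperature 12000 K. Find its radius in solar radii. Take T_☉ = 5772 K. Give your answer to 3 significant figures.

0.155 solar radii

R/R_☉ = √(L/L_☉) / (T/T_☉)² = √(0.449) / (2.079)²
       = 0.6701 / 4.322 = 0.1550.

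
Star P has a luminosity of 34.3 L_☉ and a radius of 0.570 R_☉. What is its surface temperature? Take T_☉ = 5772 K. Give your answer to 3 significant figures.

1.85×10^4 K

T/T_☉ = (L/L_☉)^(1/4) / (R/R_☉)^(1/2)
T = 5772 × (34.3)^(1/4) / √(0.570) = 5772 × 2.420 / 0.7550 = 1.850×10^4 K.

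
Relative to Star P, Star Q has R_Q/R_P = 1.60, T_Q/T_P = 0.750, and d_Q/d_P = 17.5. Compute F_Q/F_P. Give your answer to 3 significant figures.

L_Q/L_P = (R_Q/R_P)²(T_Q/T_P)⁴ = (1.60)² × (0.750)⁴ = 0.8100.
F_Q/F_P = (L_Q/L_P)/(d_Q/d_P)² = 0.8100 / (17.5)² = 0.002645.

0.00264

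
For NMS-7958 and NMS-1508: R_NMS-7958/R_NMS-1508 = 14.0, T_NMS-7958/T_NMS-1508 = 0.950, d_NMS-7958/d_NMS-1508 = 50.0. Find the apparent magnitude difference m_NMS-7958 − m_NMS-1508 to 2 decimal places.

L_NMS-7958/L_NMS-1508 = (14.0)²(0.950)⁴ = 159.6.
F_NMS-7958/F_NMS-1508 = (L_NMS-7958/L_NMS-1508)/(d_NMS-7958/d_NMS-1508)² = 159.6/2500 = 0.06386.
m_NMS-7958 − m_NMS-1508 = −2.5 log₁₀(0.06386) = 2.99.

2.99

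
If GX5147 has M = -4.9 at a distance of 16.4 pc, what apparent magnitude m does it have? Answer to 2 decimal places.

m = M + 5 log₁₀(d/10 pc) = -4.9 + 5 log₁₀(16.4/10)
  = -4.9 + 5 × 0.215 = -4.9 + 1.07 = -3.83.

-3.83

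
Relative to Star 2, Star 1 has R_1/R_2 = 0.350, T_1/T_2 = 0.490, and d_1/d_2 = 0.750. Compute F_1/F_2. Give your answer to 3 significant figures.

L_1/L_2 = (R_1/R_2)²(T_1/T_2)⁴ = (0.350)² × (0.490)⁴ = 0.007062.
F_1/F_2 = (L_1/L_2)/(d_1/d_2)² = 0.007062 / (0.750)² = 0.01255.

0.0126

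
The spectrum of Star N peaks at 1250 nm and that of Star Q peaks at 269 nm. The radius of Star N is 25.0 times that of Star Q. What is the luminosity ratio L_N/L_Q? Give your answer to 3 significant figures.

Wien's law gives T ∝ 1/λ_max, so T_N/T_Q = λ_Q/λ_N = 269/1250 = 0.2152.
Then L ∝ R²T⁴ gives L_N/L_Q = (25.0)² × (0.2152)⁴ = 625.0 × 0.002145 = 1.340.

1.34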